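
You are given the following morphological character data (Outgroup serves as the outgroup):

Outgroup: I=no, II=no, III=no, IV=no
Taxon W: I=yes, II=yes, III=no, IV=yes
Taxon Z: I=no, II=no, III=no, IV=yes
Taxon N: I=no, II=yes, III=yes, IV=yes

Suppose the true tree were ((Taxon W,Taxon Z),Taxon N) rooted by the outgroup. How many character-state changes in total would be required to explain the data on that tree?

Map each character onto ((Taxon W,Taxon Z),Taxon N) (rooted by Outgroup) and count the minimum state changes it requires (Fitch parsimony):
I: 1; II: 2; III: 1; IV: 1.
Total tree length = 5.

5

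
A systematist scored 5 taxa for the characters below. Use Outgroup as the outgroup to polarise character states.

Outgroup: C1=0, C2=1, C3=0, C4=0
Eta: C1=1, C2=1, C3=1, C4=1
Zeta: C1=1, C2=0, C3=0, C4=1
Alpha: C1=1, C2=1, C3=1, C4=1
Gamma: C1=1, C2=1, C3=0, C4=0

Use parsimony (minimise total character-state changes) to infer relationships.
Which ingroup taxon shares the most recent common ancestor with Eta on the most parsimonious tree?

Character polarity is set by the outgroup: the derived state is whichever differs from the outgroup's state, so for C2 the derived state is '0', and for the remaining characters it is '1'.
C1 (derived state '1') is shared by all ingroup taxa — unites the whole ingroup.
C2: derived state '0' in Zeta only — an autapomorphy, so it tells us nothing about relationships among taxa.
C3 (derived state '1') is shared by Alpha and Eta — a synapomorphy uniting that clade.
C4: derived state '1' in Alpha, Eta, and Zeta only — synapomorphy for {Alpha, Eta, Zeta}.
Most parsimonious ingroup topology: (((Eta,Alpha),Zeta),Gamma).
Eta and Alpha form a cherry on this tree, so they are sister taxa.

Alpha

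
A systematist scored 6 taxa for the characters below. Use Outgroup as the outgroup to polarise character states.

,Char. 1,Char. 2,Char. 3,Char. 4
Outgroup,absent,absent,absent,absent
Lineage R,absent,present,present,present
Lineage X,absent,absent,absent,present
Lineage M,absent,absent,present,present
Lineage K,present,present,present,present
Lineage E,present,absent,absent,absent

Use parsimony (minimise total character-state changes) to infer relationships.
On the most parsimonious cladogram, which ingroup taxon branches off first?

The outgroup has state 'absent' for every character, so 'present' is the derived state throughout.
Char. 1 groups Lineage E and Lineage K, which is incompatible with the clades supported by the remaining characters; treating it as convergent (homoplasy) costs fewer steps than any alternative tree.
Only Lineage K and Lineage R show the derived state 'present' for Char. 2, supporting them as a clade.
Only Lineage K, Lineage M, and Lineage R show the derived state 'present' for Char. 3, supporting them as a clade.
Only Lineage K, Lineage M, Lineage R, and Lineage X show the derived state 'present' for Char. 4, supporting them as a clade.
Most parsimonious ingroup topology: ((((Lineage R,Lineage K),Lineage M),Lineage X),Lineage E).
Lineage E is sister to the clade containing all other ingroup taxa, so it is the earliest-diverging (most basal) ingroup lineage.

Lineage E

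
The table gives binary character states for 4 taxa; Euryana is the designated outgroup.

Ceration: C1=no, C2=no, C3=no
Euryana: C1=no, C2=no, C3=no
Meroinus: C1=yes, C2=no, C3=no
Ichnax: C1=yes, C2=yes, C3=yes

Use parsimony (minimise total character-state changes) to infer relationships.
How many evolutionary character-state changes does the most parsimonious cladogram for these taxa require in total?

The outgroup has state 'no' for every character, so 'yes' is the derived state throughout.
Only Ichnax and Meroinus show the derived state 'yes' for C1, supporting them as a clade.
C2: derived state 'yes' in Ichnax only — an autapomorphy, so it tells us nothing about relationships among taxa.
C3: derived state 'yes' in Ichnax only — an autapomorphy, so it tells us nothing about relationships among taxa.
Most parsimonious ingroup topology: ((Ichnax,Meroinus),Ceration).
Changes per character on this tree: C1: 1; C2: 1; C3: 1.
Total = 3.

3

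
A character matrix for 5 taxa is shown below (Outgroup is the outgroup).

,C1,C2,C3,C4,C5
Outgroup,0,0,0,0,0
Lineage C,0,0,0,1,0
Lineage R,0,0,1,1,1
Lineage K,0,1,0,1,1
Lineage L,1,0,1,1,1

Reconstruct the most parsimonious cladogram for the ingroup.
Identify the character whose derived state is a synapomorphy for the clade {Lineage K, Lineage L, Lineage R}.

C5

The outgroup has state '0' for every character, so '1' is the derived state throughout.
C1 (derived state '1') is unique to Lineage L (autapomorphy; uninformative for grouping).
C2: derived state '1' in Lineage K only — an autapomorphy, so it tells us nothing about relationships among taxa.
C3: derived state '1' in Lineage L and Lineage R only — synapomorphy for {Lineage L, Lineage R}.
C4 (derived state '1') is shared by all ingroup taxa — unites the whole ingroup.
C5: derived state '1' in Lineage K, Lineage L, and Lineage R only — synapomorphy for {Lineage K, Lineage L, Lineage R}.
Most parsimonious ingroup topology: (Lineage C,((Lineage R,Lineage L),Lineage K)).
The clade {Lineage K, Lineage L, Lineage R} is supported by C5: its derived state '1' occurs in exactly those taxa and in no other taxon (including the outgroup).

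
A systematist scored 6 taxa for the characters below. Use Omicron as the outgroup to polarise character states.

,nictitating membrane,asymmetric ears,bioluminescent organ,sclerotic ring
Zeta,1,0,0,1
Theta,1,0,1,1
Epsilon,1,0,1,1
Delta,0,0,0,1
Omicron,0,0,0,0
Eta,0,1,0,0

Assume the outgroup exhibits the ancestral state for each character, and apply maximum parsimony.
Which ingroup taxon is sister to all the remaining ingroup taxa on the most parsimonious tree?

The outgroup has state '0' for every character, so '1' is the derived state throughout.
Only Epsilon, Theta, and Zeta show the derived state '1' for nictitating membrane, supporting them as a clade.
asymmetric ears: derived state '1' in Eta only — an autapomorphy, so it tells us nothing about relationships among taxa.
bioluminescent organ (derived state '1') is shared by Epsilon and Theta — a synapomorphy uniting that clade.
Only Delta, Epsilon, Theta, and Zeta show the derived state '1' for sclerotic ring, supporting them as a clade.
Most parsimonious ingroup topology: ((((Theta,Epsilon),Zeta),Delta),Eta).
Eta is sister to the clade containing all other ingroup taxa, so it is the earliest-diverging (most basal) ingroup lineage.

Eta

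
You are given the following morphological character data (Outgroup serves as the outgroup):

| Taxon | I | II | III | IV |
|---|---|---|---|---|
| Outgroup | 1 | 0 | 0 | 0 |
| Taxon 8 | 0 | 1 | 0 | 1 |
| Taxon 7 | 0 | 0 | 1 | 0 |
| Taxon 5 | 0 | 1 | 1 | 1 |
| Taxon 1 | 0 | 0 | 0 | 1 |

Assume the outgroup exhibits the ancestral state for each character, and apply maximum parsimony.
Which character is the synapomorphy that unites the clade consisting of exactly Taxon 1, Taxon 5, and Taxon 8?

Character polarity is set by the outgroup: the derived state is whichever differs from the outgroup's state, so for I the derived state is '0', and for the remaining characters it is '1'.
All ingroup taxa share the derived state '0' for I; it defines the ingroup but does not resolve relationships within it.
Only Taxon 5 and Taxon 8 show the derived state '1' for II, supporting them as a clade.
III groups Taxon 5 and Taxon 7, which is incompatible with the clades supported by the remaining characters; treating it as convergent (homoplasy) costs fewer steps than any alternative tree.
IV: derived state '1' in Taxon 1, Taxon 5, and Taxon 8 only — synapomorphy for {Taxon 1, Taxon 5, Taxon 8}.
Most parsimonious ingroup topology: (((Taxon 8,Taxon 5),Taxon 1),Taxon 7).
The clade {Taxon 1, Taxon 5, Taxon 8} is supported by IV: its derived state '1' occurs in exactly those taxa and in no other taxon (including the outgroup).

IV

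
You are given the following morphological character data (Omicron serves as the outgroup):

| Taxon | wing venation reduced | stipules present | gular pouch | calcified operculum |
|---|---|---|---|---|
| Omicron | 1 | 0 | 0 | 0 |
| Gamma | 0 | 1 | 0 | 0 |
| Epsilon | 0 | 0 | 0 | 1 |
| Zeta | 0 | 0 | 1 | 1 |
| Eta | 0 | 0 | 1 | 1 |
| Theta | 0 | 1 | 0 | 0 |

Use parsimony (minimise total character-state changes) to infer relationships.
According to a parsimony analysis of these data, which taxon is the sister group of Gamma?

Character polarity is set by the outgroup: the derived state is whichever differs from the outgroup's state, so for wing venation reduced the derived state is '0', and for the remaining characters it is '1'.
All ingroup taxa share the derived state '0' for wing venation reduced; it defines the ingroup but does not resolve relationships within it.
Only Gamma and Theta show the derived state '1' for stipules present, supporting them as a clade.
gular pouch (derived state '1') is shared by Eta and Zeta — a synapomorphy uniting that clade.
Only Epsilon, Eta, and Zeta show the derived state '1' for calcified operculum, supporting them as a clade.
Most parsimonious ingroup topology: ((Gamma,Theta),(Epsilon,(Zeta,Eta))).
Gamma and Theta form a cherry on this tree, so they are sister taxa.

Theta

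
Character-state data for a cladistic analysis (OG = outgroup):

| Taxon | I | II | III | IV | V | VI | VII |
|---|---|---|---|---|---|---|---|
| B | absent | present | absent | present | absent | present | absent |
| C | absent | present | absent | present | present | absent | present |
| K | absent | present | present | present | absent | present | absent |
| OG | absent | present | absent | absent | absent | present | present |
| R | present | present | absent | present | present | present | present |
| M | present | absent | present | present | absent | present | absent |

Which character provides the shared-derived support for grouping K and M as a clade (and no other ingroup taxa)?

III

Character polarity is set by the outgroup: the derived state is whichever differs from the outgroup's state, so for II, VI, VII the derived state is 'absent', and for the remaining characters it is 'present'.
I groups M and R, which is incompatible with the clades supported by the remaining characters; treating it as convergent (homoplasy) costs fewer steps than any alternative tree.
II: derived state 'absent' in M only — an autapomorphy, so it tells us nothing about relationships among taxa.
Only K and M show the derived state 'present' for III, supporting them as a clade.
All ingroup taxa share the derived state 'present' for IV; it defines the ingroup but does not resolve relationships within it.
Only C and R show the derived state 'present' for V, supporting them as a clade.
VI (derived state 'absent') is unique to C (autapomorphy; uninformative for grouping).
VII (derived state 'absent') is shared by B, K, and M — a synapomorphy uniting that clade.
Most parsimonious ingroup topology: ((R,C),((M,K),B)).
The clade {K, M} is supported by III: its derived state 'present' occurs in exactly those taxa and in no other taxon (including the outgroup).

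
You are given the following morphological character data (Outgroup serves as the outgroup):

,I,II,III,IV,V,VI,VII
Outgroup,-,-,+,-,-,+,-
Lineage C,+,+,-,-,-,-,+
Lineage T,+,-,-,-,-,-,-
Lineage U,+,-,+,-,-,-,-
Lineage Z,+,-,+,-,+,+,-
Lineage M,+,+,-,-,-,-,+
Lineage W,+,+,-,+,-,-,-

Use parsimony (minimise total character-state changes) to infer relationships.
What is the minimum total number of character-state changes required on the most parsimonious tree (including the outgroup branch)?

7

Character polarity is set by the outgroup: the derived state is whichever differs from the outgroup's state, so for III, VI the derived state is '-', and for the remaining characters it is '+'.
All ingroup taxa share the derived state '+' for I; it defines the ingroup but does not resolve relationships within it.
II: derived state '+' in Lineage C, Lineage M, and Lineage W only — synapomorphy for {Lineage C, Lineage M, Lineage W}.
III (derived state '-') is shared by Lineage C, Lineage M, Lineage T, and Lineage W — a synapomorphy uniting that clade.
IV: derived state '+' in Lineage W only — an autapomorphy, so it tells us nothing about relationships among taxa.
V (derived state '+') is unique to Lineage Z (autapomorphy; uninformative for grouping).
VI: derived state '-' in Lineage C, Lineage M, Lineage T, Lineage U, and Lineage W only — synapomorphy for {Lineage C, Lineage M, Lineage T, Lineage U, Lineage W}.
VII (derived state '+') is shared by Lineage C and Lineage M — a synapomorphy uniting that clade.
Most parsimonious ingroup topology: (((((Lineage C,Lineage M),Lineage W),Lineage T),Lineage U),Lineage Z).
Changes per character on this tree: I: 1; II: 1; III: 1; IV: 1; V: 1; VI: 1; VII: 1.
Total = 7.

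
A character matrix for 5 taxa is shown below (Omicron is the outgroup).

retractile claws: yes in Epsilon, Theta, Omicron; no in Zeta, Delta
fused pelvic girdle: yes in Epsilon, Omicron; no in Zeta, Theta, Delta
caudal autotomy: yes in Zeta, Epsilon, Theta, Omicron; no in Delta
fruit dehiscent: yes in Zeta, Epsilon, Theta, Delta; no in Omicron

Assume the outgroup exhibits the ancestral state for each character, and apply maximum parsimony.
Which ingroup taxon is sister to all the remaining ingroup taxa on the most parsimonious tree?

Epsilon

Character polarity is set by the outgroup: the derived state is whichever differs from the outgroup's state, so for retractile claws, fused pelvic girdle, caudal autotomy the derived state is 'no', and for the remaining characters it is 'yes'.
Only Delta and Zeta show the derived state 'no' for retractile claws, supporting them as a clade.
Only Delta, Theta, and Zeta show the derived state 'no' for fused pelvic girdle, supporting them as a clade.
caudal autotomy: derived state 'no' in Delta only — an autapomorphy, so it tells us nothing about relationships among taxa.
fruit dehiscent (derived state 'yes') is shared by all ingroup taxa — unites the whole ingroup.
Most parsimonious ingroup topology: (((Delta,Zeta),Theta),Epsilon).
Epsilon is sister to the clade containing all other ingroup taxa, so it is the earliest-diverging (most basal) ingroup lineage.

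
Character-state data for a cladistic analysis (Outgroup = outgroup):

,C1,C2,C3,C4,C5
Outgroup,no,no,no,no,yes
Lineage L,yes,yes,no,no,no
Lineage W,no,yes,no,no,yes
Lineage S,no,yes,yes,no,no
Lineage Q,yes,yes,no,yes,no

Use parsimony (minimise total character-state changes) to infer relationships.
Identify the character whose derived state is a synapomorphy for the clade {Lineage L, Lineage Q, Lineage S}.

C5

Character polarity is set by the outgroup: the derived state is whichever differs from the outgroup's state, so for C5 the derived state is 'no', and for the remaining characters it is 'yes'.
Only Lineage L and Lineage Q show the derived state 'yes' for C1, supporting them as a clade.
C2 (derived state 'yes') is shared by all ingroup taxa — unites the whole ingroup.
C3 (derived state 'yes') is unique to Lineage S (autapomorphy; uninformative for grouping).
C4 (derived state 'yes') is unique to Lineage Q (autapomorphy; uninformative for grouping).
C5: derived state 'no' in Lineage L, Lineage Q, and Lineage S only — synapomorphy for {Lineage L, Lineage Q, Lineage S}.
Most parsimonious ingroup topology: (((Lineage L,Lineage Q),Lineage S),Lineage W).
The clade {Lineage L, Lineage Q, Lineage S} is supported by C5: its derived state 'no' occurs in exactly those taxa and in no other taxon (including the outgroup).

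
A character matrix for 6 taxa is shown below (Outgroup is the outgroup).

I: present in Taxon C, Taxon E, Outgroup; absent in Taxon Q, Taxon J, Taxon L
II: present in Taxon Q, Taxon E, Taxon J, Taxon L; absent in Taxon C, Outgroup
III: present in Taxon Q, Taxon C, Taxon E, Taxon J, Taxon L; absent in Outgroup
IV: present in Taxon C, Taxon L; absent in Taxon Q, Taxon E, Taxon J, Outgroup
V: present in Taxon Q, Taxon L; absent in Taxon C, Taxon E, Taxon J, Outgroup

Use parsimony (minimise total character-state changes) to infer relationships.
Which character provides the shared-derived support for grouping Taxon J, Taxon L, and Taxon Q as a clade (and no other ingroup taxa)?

I

Character polarity is set by the outgroup: the derived state is whichever differs from the outgroup's state, so for I the derived state is 'absent', and for the remaining characters it is 'present'.
I: derived state 'absent' in Taxon J, Taxon L, and Taxon Q only — synapomorphy for {Taxon J, Taxon L, Taxon Q}.
Only Taxon E, Taxon J, Taxon L, and Taxon Q show the derived state 'present' for II, supporting them as a clade.
All ingroup taxa share the derived state 'present' for III; it defines the ingroup but does not resolve relationships within it.
IV groups Taxon C and Taxon L, which is incompatible with the clades supported by the remaining characters; treating it as convergent (homoplasy) costs fewer steps than any alternative tree.
V: derived state 'present' in Taxon L and Taxon Q only — synapomorphy for {Taxon L, Taxon Q}.
Most parsimonious ingroup topology: ((Taxon E,(Taxon J,(Taxon L,Taxon Q))),Taxon C).
The clade {Taxon J, Taxon L, Taxon Q} is supported by I: its derived state 'absent' occurs in exactly those taxa and in no other taxon (including the outgroup).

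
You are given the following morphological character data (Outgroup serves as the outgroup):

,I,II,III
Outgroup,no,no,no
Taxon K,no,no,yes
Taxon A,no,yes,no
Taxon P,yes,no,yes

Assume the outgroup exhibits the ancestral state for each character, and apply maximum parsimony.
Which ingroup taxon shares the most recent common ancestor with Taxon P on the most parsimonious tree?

The outgroup has state 'no' for every character, so 'yes' is the derived state throughout.
I (derived state 'yes') is unique to Taxon P (autapomorphy; uninformative for grouping).
II: derived state 'yes' in Taxon A only — an autapomorphy, so it tells us nothing about relationships among taxa.
III (derived state 'yes') is shared by Taxon K and Taxon P — a synapomorphy uniting that clade.
Most parsimonious ingroup topology: ((Taxon K,Taxon P),Taxon A).
Taxon P and Taxon K form a cherry on this tree, so they are sister taxa.

Taxon K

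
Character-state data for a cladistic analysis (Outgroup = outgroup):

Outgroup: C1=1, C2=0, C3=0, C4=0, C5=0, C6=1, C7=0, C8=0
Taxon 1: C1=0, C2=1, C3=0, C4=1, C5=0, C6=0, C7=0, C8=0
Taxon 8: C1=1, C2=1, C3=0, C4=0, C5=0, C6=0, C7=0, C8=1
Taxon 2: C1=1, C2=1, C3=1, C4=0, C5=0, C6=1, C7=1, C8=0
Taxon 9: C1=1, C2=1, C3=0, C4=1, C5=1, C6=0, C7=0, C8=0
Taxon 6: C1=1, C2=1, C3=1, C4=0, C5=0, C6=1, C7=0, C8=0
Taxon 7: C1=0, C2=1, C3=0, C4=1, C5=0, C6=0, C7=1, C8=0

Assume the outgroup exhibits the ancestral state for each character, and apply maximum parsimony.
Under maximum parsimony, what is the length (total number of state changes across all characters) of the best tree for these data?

Character polarity is set by the outgroup: the derived state is whichever differs from the outgroup's state, so for C1, C6 the derived state is '0', and for the remaining characters it is '1'.
Only Taxon 1 and Taxon 7 show the derived state '0' for C1, supporting them as a clade.
C2 (derived state '1') is shared by all ingroup taxa — unites the whole ingroup.
C3: derived state '1' in Taxon 2 and Taxon 6 only — synapomorphy for {Taxon 2, Taxon 6}.
Only Taxon 1, Taxon 7, and Taxon 9 show the derived state '1' for C4, supporting them as a clade.
C5 (derived state '1') is unique to Taxon 9 (autapomorphy; uninformative for grouping).
C6 (derived state '0') is shared by Taxon 1, Taxon 7, Taxon 8, and Taxon 9 — a synapomorphy uniting that clade.
C7 groups Taxon 2 and Taxon 7, which is incompatible with the clades supported by the remaining characters; treating it as convergent (homoplasy) costs fewer steps than any alternative tree.
C8: derived state '1' in Taxon 8 only — an autapomorphy, so it tells us nothing about relationships among taxa.
Most parsimonious ingroup topology: ((((Taxon 1,Taxon 7),Taxon 9),Taxon 8),(Taxon 2,Taxon 6)).
Changes per character on this tree: C1: 1; C2: 1; C3: 1; C4: 1; C5: 1; C6: 1; C7: 2; C8: 1.
Total = 9.

9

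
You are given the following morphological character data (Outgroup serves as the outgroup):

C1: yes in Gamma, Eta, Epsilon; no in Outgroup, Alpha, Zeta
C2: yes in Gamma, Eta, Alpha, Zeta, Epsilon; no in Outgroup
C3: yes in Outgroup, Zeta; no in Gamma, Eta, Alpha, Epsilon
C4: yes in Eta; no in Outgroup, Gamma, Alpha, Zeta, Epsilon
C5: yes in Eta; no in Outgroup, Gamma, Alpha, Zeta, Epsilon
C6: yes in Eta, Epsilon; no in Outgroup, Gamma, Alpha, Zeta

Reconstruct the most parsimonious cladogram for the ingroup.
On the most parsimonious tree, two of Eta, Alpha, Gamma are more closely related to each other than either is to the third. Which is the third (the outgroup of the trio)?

Alpha

Character polarity is set by the outgroup: the derived state is whichever differs from the outgroup's state, so for C3 the derived state is 'no', and for the remaining characters it is 'yes'.
C1 (derived state 'yes') is shared by Epsilon, Eta, and Gamma — a synapomorphy uniting that clade.
All ingroup taxa share the derived state 'yes' for C2; it defines the ingroup but does not resolve relationships within it.
C3: derived state 'no' in Alpha, Epsilon, Eta, and Gamma only — synapomorphy for {Alpha, Epsilon, Eta, Gamma}.
C4 (derived state 'yes') is unique to Eta (autapomorphy; uninformative for grouping).
C5: derived state 'yes' in Eta only — an autapomorphy, so it tells us nothing about relationships among taxa.
Only Epsilon and Eta show the derived state 'yes' for C6, supporting them as a clade.
Most parsimonious ingroup topology: (((Gamma,(Eta,Epsilon)),Alpha),Zeta).
Gamma and Eta share a more recent common ancestor with each other than either does with Alpha, so Alpha is the least closely related of the three.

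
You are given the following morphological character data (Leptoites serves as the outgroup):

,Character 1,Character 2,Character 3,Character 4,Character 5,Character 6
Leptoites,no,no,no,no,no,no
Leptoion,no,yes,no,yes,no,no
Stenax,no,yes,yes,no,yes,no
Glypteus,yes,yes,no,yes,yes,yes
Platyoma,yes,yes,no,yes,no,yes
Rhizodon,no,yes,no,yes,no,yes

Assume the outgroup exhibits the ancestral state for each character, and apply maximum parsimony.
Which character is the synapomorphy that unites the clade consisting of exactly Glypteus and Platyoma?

The outgroup has state 'no' for every character, so 'yes' is the derived state throughout.
Only Glypteus and Platyoma show the derived state 'yes' for Character 1, supporting them as a clade.
Character 2 (derived state 'yes') is shared by all ingroup taxa — unites the whole ingroup.
Character 3 (derived state 'yes') is unique to Stenax (autapomorphy; uninformative for grouping).
Only Glypteus, Leptoion, Platyoma, and Rhizodon show the derived state 'yes' for Character 4, supporting them as a clade.
Character 5 groups Glypteus and Stenax, which is incompatible with the clades supported by the remaining characters; treating it as convergent (homoplasy) costs fewer steps than any alternative tree.
Only Glypteus, Platyoma, and Rhizodon show the derived state 'yes' for Character 6, supporting them as a clade.
Most parsimonious ingroup topology: ((((Platyoma,Glypteus),Rhizodon),Leptoion),Stenax).
The clade {Glypteus, Platyoma} is supported by Character 1: its derived state 'yes' occurs in exactly those taxa and in no other taxon (including the outgroup).

Character 1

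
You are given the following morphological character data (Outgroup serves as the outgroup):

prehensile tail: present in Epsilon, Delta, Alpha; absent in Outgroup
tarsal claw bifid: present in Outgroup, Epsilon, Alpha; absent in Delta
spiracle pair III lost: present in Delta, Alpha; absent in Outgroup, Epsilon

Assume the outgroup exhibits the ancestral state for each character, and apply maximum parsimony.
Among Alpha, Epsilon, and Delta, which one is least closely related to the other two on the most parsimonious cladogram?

Character polarity is set by the outgroup: the derived state is whichever differs from the outgroup's state, so for tarsal claw bifid the derived state is 'absent', and for the remaining characters it is 'present'.
All ingroup taxa share the derived state 'present' for prehensile tail; it defines the ingroup but does not resolve relationships within it.
tarsal claw bifid (derived state 'absent') is unique to Delta (autapomorphy; uninformative for grouping).
Only Alpha and Delta show the derived state 'present' for spiracle pair III lost, supporting them as a clade.
Most parsimonious ingroup topology: (Epsilon,(Delta,Alpha)).
Alpha and Delta share a more recent common ancestor with each other than either does with Epsilon, so Epsilon is the least closely related of the three.

Epsilon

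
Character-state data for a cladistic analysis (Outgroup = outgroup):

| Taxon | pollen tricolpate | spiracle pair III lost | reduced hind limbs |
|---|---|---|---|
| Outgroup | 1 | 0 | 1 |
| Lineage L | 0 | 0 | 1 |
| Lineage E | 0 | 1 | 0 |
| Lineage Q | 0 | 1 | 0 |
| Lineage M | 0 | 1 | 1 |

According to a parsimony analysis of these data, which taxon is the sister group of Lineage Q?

Lineage E

Character polarity is set by the outgroup: the derived state is whichever differs from the outgroup's state, so for pollen tricolpate, reduced hind limbs the derived state is '0', and for the remaining characters it is '1'.
pollen tricolpate (derived state '0') is shared by all ingroup taxa — unites the whole ingroup.
Only Lineage E, Lineage M, and Lineage Q show the derived state '1' for spiracle pair III lost, supporting them as a clade.
Only Lineage E and Lineage Q show the derived state '0' for reduced hind limbs, supporting them as a clade.
Most parsimonious ingroup topology: (Lineage L,((Lineage E,Lineage Q),Lineage M)).
Lineage Q and Lineage E form a cherry on this tree, so they are sister taxa.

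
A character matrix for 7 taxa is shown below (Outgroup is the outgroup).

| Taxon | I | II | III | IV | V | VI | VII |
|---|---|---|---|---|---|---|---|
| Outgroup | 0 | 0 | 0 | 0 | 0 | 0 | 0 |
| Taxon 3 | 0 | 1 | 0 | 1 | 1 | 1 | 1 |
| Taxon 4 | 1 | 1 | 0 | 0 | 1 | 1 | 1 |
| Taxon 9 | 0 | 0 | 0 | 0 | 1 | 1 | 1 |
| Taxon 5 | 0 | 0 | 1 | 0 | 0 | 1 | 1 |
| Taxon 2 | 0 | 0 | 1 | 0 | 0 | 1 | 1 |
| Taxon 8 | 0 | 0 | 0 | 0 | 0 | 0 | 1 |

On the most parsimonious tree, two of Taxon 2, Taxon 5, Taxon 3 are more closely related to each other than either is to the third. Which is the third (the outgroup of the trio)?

The outgroup has state '0' for every character, so '1' is the derived state throughout.
I (derived state '1') is unique to Taxon 4 (autapomorphy; uninformative for grouping).
II (derived state '1') is shared by Taxon 3 and Taxon 4 — a synapomorphy uniting that clade.
III: derived state '1' in Taxon 2 and Taxon 5 only — synapomorphy for {Taxon 2, Taxon 5}.
IV: derived state '1' in Taxon 3 only — an autapomorphy, so it tells us nothing about relationships among taxa.
V: derived state '1' in Taxon 3, Taxon 4, and Taxon 9 only — synapomorphy for {Taxon 3, Taxon 4, Taxon 9}.
Only Taxon 2, Taxon 3, Taxon 4, Taxon 5, and Taxon 9 show the derived state '1' for VI, supporting them as a clade.
VII (derived state '1') is shared by all ingroup taxa — unites the whole ingroup.
Most parsimonious ingroup topology: ((((Taxon 3,Taxon 4),Taxon 9),(Taxon 5,Taxon 2)),Taxon 8).
Taxon 2 and Taxon 5 share a more recent common ancestor with each other than either does with Taxon 3, so Taxon 3 is the least closely related of the three.

Taxon 3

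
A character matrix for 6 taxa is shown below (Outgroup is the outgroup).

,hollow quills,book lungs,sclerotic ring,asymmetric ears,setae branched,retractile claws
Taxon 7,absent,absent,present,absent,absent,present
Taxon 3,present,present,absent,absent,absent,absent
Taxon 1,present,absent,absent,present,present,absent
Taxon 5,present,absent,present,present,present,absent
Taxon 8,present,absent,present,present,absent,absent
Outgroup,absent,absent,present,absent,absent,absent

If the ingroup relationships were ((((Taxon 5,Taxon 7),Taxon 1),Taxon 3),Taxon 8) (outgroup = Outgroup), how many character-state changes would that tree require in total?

11

Map each character onto ((((Taxon 5,Taxon 7),Taxon 1),Taxon 3),Taxon 8) (rooted by Outgroup) and count the minimum state changes it requires (Fitch parsimony):
hollow quills: 2; book lungs: 1; sclerotic ring: 2; asymmetric ears: 3; setae branched: 2; retractile claws: 1.
Total tree length = 11.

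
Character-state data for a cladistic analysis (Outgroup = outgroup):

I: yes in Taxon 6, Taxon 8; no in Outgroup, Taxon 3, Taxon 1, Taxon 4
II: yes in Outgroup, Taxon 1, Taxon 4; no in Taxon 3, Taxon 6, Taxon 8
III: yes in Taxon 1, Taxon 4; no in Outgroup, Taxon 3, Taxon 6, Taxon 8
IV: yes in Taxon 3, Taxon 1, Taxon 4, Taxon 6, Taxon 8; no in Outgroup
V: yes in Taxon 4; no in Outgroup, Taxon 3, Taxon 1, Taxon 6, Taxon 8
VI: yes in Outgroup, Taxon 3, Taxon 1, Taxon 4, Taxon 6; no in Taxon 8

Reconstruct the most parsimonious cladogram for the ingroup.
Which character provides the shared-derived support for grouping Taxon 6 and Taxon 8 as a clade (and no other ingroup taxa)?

Character polarity is set by the outgroup: the derived state is whichever differs from the outgroup's state, so for II, VI the derived state is 'no', and for the remaining characters it is 'yes'.
I: derived state 'yes' in Taxon 6 and Taxon 8 only — synapomorphy for {Taxon 6, Taxon 8}.
Only Taxon 3, Taxon 6, and Taxon 8 show the derived state 'no' for II, supporting them as a clade.
Only Taxon 1 and Taxon 4 show the derived state 'yes' for III, supporting them as a clade.
All ingroup taxa share the derived state 'yes' for IV; it defines the ingroup but does not resolve relationships within it.
V: derived state 'yes' in Taxon 4 only — an autapomorphy, so it tells us nothing about relationships among taxa.
VI: derived state 'no' in Taxon 8 only — an autapomorphy, so it tells us nothing about relationships among taxa.
Most parsimonious ingroup topology: ((Taxon 3,(Taxon 6,Taxon 8)),(Taxon 1,Taxon 4)).
The clade {Taxon 6, Taxon 8} is supported by I: its derived state 'yes' occurs in exactly those taxa and in no other taxon (including the outgroup).

I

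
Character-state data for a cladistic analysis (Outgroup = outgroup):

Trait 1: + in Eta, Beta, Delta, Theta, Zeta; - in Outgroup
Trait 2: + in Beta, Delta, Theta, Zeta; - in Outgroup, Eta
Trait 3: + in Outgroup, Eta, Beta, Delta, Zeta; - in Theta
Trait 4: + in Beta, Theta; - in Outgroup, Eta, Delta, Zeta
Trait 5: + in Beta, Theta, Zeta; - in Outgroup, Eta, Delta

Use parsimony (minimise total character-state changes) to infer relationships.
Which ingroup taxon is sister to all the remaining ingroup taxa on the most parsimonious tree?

Character polarity is set by the outgroup: the derived state is whichever differs from the outgroup's state, so for Trait 3 the derived state is '-', and for the remaining characters it is '+'.
All ingroup taxa share the derived state '+' for Trait 1; it defines the ingroup but does not resolve relationships within it.
Trait 2: derived state '+' in Beta, Delta, Theta, and Zeta only — synapomorphy for {Beta, Delta, Theta, Zeta}.
Trait 3: derived state '-' in Theta only — an autapomorphy, so it tells us nothing about relationships among taxa.
Trait 4 (derived state '+') is shared by Beta and Theta — a synapomorphy uniting that clade.
Trait 5 (derived state '+') is shared by Beta, Theta, and Zeta — a synapomorphy uniting that clade.
Most parsimonious ingroup topology: (Eta,(((Beta,Theta),Zeta),Delta)).
Eta is sister to the clade containing all other ingroup taxa, so it is the earliest-diverging (most basal) ingroup lineage.

Eta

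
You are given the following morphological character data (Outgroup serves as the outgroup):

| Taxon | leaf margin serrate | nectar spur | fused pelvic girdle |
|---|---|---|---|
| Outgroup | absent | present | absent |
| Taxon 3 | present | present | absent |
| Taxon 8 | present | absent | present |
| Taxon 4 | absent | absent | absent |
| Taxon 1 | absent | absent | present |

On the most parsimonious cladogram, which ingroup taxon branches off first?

Taxon 3

Character polarity is set by the outgroup: the derived state is whichever differs from the outgroup's state, so for nectar spur the derived state is 'absent', and for the remaining characters it is 'present'.
leaf margin serrate groups Taxon 3 and Taxon 8, which is incompatible with the clades supported by the remaining characters; treating it as convergent (homoplasy) costs fewer steps than any alternative tree.
nectar spur (derived state 'absent') is shared by Taxon 1, Taxon 4, and Taxon 8 — a synapomorphy uniting that clade.
fused pelvic girdle: derived state 'present' in Taxon 1 and Taxon 8 only — synapomorphy for {Taxon 1, Taxon 8}.
Most parsimonious ingroup topology: (Taxon 3,((Taxon 8,Taxon 1),Taxon 4)).
Taxon 3 is sister to the clade containing all other ingroup taxa, so it is the earliest-diverging (most basal) ingroup lineage.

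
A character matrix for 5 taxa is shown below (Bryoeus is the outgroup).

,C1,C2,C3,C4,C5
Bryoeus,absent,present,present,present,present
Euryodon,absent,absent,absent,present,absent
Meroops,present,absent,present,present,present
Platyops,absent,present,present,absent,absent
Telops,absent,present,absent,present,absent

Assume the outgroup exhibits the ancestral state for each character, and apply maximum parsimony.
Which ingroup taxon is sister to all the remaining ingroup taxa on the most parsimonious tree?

Meroops

Character polarity is set by the outgroup: the derived state is whichever differs from the outgroup's state, so for C2, C3, C4, C5 the derived state is 'absent', and for the remaining characters it is 'present'.
C1: derived state 'present' in Meroops only — an autapomorphy, so it tells us nothing about relationships among taxa.
C2 groups Euryodon and Meroops, which is incompatible with the clades supported by the remaining characters; treating it as convergent (homoplasy) costs fewer steps than any alternative tree.
Only Euryodon and Telops show the derived state 'absent' for C3, supporting them as a clade.
C4: derived state 'absent' in Platyops only — an autapomorphy, so it tells us nothing about relationships among taxa.
Only Euryodon, Platyops, and Telops show the derived state 'absent' for C5, supporting them as a clade.
Most parsimonious ingroup topology: (((Telops,Euryodon),Platyops),Meroops).
Meroops is sister to the clade containing all other ingroup taxa, so it is the earliest-diverging (most basal) ingroup lineage.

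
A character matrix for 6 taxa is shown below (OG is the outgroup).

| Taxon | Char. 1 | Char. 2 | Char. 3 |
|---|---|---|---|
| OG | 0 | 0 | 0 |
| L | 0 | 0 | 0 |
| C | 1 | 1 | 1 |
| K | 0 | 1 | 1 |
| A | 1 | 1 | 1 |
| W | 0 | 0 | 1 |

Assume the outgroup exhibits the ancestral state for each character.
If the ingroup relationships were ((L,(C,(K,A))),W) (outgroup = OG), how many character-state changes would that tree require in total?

5

Map each character onto ((L,(C,(K,A))),W) (rooted by OG) and count the minimum state changes it requires (Fitch parsimony):
Char. 1: 2; Char. 2: 1; Char. 3: 2.
Total tree length = 5.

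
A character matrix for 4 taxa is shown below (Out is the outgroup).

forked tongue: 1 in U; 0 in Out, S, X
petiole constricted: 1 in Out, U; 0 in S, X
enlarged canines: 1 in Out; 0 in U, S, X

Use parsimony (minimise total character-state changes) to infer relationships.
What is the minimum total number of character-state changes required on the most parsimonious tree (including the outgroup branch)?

3

Character polarity is set by the outgroup: the derived state is whichever differs from the outgroup's state, so for petiole constricted, enlarged canines the derived state is '0', and for the remaining characters it is '1'.
forked tongue: derived state '1' in U only — an autapomorphy, so it tells us nothing about relationships among taxa.
petiole constricted: derived state '0' in S and X only — synapomorphy for {S, X}.
All ingroup taxa share the derived state '0' for enlarged canines; it defines the ingroup but does not resolve relationships within it.
Most parsimonious ingroup topology: (U,(S,X)).
Changes per character on this tree: forked tongue: 1; petiole constricted: 1; enlarged canines: 1.
Total = 3.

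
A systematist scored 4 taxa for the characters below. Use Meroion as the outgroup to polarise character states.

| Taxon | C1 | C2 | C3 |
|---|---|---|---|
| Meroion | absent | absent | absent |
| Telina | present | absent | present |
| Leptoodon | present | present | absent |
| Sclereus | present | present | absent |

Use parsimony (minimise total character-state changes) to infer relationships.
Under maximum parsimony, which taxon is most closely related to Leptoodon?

Sclereus

The outgroup has state 'absent' for every character, so 'present' is the derived state throughout.
All ingroup taxa share the derived state 'present' for C1; it defines the ingroup but does not resolve relationships within it.
Only Leptoodon and Sclereus show the derived state 'present' for C2, supporting them as a clade.
C3: derived state 'present' in Telina only — an autapomorphy, so it tells us nothing about relationships among taxa.
Most parsimonious ingroup topology: (Telina,(Leptoodon,Sclereus)).
Leptoodon and Sclereus form a cherry on this tree, so they are sister taxa.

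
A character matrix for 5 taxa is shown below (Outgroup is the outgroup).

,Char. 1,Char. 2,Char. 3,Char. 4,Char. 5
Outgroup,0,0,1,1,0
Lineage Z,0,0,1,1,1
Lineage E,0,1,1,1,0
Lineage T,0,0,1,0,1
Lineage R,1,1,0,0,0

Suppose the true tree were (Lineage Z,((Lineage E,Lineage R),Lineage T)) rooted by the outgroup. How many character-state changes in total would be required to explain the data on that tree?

Map each character onto (Lineage Z,((Lineage E,Lineage R),Lineage T)) (rooted by Outgroup) and count the minimum state changes it requires (Fitch parsimony):
Char. 1: 1; Char. 2: 1; Char. 3: 1; Char. 4: 2; Char. 5: 2.
Total tree length = 7.

7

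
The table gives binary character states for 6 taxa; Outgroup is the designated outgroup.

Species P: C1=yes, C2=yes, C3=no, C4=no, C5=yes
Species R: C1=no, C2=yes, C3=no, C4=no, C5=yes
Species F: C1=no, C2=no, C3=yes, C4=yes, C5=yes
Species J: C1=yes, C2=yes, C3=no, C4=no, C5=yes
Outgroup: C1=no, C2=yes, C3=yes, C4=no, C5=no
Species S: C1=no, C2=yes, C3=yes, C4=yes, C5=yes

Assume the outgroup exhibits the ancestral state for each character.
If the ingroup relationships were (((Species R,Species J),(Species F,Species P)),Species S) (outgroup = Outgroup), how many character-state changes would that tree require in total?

Map each character onto (((Species R,Species J),(Species F,Species P)),Species S) (rooted by Outgroup) and count the minimum state changes it requires (Fitch parsimony):
C1: 2; C2: 1; C3: 2; C4: 2; C5: 1.
Total tree length = 8.

8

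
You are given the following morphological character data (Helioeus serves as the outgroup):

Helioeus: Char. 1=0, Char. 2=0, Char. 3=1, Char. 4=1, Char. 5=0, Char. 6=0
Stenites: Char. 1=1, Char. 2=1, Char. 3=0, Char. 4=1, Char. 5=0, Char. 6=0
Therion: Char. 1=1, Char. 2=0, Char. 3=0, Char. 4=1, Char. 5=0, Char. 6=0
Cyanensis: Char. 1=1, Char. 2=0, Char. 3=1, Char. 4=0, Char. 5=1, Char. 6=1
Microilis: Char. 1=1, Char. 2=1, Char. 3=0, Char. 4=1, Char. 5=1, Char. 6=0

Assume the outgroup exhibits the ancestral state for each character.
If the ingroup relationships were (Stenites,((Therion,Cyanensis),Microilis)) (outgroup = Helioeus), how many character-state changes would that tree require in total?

9

Map each character onto (Stenites,((Therion,Cyanensis),Microilis)) (rooted by Helioeus) and count the minimum state changes it requires (Fitch parsimony):
Char. 1: 1; Char. 2: 2; Char. 3: 2; Char. 4: 1; Char. 5: 2; Char. 6: 1.
Total tree length = 9.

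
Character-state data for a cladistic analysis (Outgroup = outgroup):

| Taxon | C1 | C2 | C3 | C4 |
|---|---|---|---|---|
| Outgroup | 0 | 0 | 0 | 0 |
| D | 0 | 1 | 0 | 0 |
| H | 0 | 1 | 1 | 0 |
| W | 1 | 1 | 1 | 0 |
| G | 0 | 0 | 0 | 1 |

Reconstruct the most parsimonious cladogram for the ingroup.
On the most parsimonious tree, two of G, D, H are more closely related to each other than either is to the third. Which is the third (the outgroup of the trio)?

The outgroup has state '0' for every character, so '1' is the derived state throughout.
C1 (derived state '1') is unique to W (autapomorphy; uninformative for grouping).
C2: derived state '1' in D, H, and W only — synapomorphy for {D, H, W}.
C3 (derived state '1') is shared by H and W — a synapomorphy uniting that clade.
C4 (derived state '1') is unique to G (autapomorphy; uninformative for grouping).
Most parsimonious ingroup topology: ((D,(H,W)),G).
H and D share a more recent common ancestor with each other than either does with G, so G is the least closely related of the three.

G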